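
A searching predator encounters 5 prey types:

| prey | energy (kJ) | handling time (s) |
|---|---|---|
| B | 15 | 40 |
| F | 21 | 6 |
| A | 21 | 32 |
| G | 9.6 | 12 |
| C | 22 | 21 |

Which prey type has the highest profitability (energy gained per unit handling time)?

Profitability E/h (kJ/s): B = 15/40 = 0.375, F = 21/6 = 3.5, A = 21/32 = 0.656, G = 9.6/12 = 0.8, C = 22/21 = 1.05.
Ranked: F > C > G > A > B.

F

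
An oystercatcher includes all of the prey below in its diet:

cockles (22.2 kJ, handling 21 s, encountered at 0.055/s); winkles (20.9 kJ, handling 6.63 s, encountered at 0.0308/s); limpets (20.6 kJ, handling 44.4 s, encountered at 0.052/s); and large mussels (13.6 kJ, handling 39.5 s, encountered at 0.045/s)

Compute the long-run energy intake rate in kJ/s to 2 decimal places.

0.55 kJ/s

R = Σλ_iE_i / (1 + Σλ_ih_i)
Numerator: 0.055×22.2 + 0.0308×20.9 + 0.052×20.6 + 0.045×13.6 = 3.548
Denominator: 1 + 0.055×21 + 0.0308×6.63 + 0.052×44.4 + 0.045×39.5 = 6.446
R = 3.548/6.446 = 0.5504 kJ/s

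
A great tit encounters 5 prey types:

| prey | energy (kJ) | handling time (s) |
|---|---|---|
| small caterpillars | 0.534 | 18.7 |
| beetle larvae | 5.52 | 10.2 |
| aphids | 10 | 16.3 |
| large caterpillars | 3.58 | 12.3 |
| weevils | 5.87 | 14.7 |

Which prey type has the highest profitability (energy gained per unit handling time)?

aphids

Profitability E/h (kJ/s): small caterpillars = 0.534/18.7 = 0.0286, beetle larvae = 5.52/10.2 = 0.541, aphids = 10/16.3 = 0.613, large caterpillars = 3.58/12.3 = 0.291, weevils = 5.87/14.7 = 0.399.
Ranked: aphids > beetle larvae > weevils > large caterpillars > small caterpillars.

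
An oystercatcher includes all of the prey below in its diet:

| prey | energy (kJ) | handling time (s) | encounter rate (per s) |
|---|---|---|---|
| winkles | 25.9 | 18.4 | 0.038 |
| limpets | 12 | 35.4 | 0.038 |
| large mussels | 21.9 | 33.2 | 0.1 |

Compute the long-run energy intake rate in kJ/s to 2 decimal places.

R = Σλ_iE_i / (1 + Σλ_ih_i)
Numerator: 0.038×25.9 + 0.038×12 + 0.1×21.9 = 3.63
Denominator: 1 + 0.038×18.4 + 0.038×35.4 + 0.1×33.2 = 6.364
R = 3.63/6.364 = 0.5704 kJ/s

0.57 kJ/s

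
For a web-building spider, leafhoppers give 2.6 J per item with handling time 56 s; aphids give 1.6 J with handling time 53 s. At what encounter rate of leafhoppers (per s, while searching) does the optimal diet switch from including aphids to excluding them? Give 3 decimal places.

The zero-one rule: include aphids iff E₂/h₂ > λE₁/(1+λh₁). Equality gives the switch point.
λE₁h₂ = E₂ + λE₂h₁ ⇒ λ = E₂/(E₁h₂ − E₂h₁) = 1.6/(137.8 − 89.6) = 0.0332 per s.

0.033 per s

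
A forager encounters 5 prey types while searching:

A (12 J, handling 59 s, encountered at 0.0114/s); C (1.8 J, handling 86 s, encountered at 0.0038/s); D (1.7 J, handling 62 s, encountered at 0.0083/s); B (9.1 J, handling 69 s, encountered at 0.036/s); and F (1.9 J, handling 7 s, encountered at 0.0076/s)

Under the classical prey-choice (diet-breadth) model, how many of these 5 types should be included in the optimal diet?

Rank by E/h (J/s): F 0.271, A 0.203, B 0.132, D 0.0274, C 0.0209. Include each in turn until the next type's E/h falls below the running intake rate.
Rate on top 1: 0.01371. A: 0.203 > 0.01371 → include.
Rate on top 2: 0.08763. B: 0.132 > 0.08763 → include.
Rate on top 3: 0.1137. D: 0.0274 < 0.1137 → exclude; stop.
Optimal diet: F, A, B — 3 of 5 types.

3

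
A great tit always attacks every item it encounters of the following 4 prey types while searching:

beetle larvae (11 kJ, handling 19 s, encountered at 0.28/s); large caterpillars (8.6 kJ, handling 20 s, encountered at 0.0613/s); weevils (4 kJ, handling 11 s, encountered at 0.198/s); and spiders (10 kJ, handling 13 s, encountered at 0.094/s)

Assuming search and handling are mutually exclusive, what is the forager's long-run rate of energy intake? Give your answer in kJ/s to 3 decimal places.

Energy encountered per unit search time: 0.28×11 + 0.0613×8.6 + 0.198×4 + 0.094×10 = 5.339 kJ/s.
Handling time per unit search time: 0.28×19 + 0.0613×20 + 0.198×11 + 0.094×13 = 9.946.
Rate = 5.339/(1 + 9.946) = 0.4878 kJ/s.

0.488 kJ/s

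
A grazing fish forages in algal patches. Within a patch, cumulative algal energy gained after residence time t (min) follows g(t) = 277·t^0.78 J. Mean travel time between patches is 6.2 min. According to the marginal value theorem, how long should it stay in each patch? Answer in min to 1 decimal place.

22.0 min

By the marginal value theorem, leave when the instantaneous gain rate g'(t) equals the habitat-wide average g(t)/(T + t).
g'(t) = 0.78·277·t^-0.22. Setting 0.78·277·t^-0.22 = 277·t^0.78/(6.2+t) gives 0.78(6.2+t) = t, so 0.22·t = 0.78×6.2.
t* = 0.78×6.2/0.22 = 21.98 min.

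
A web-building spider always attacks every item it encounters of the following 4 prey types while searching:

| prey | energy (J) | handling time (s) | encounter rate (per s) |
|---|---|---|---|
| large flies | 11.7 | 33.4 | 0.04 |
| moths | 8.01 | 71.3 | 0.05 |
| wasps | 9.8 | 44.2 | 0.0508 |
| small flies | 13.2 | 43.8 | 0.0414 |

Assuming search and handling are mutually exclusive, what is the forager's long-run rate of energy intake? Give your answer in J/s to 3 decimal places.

R = (0.04×11.7 + 0.05×8.01 + 0.0508×9.8 + 0.0414×13.2) / (1 + 0.04×33.4 + 0.05×71.3 + 0.0508×44.2 + 0.0414×43.8) = 1.913/9.96 = 0.1921 J/s.

0.192 J/s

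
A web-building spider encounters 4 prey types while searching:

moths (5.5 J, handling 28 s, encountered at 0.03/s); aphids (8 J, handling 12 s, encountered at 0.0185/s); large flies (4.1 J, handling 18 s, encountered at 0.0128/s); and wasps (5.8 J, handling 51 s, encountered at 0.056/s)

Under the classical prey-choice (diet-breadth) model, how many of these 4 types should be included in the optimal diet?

Profitabilities (E/h, J/s): aphids 0.667, large flies 0.228, moths 0.196, wasps 0.114. Add prey in this order while the next type's profitability exceeds the intake rate on those already taken.
Rate on top 1: 0.1211. large flies: 0.228 > 0.1211 → include.
Rate on top 2: 0.138. moths: 0.196 > 0.138 → include.
Rate on top 3: 0.1594. wasps: 0.114 < 0.1594 → exclude; stop.
Optimal diet: aphids, large flies, moths — 3 of 4 types.

3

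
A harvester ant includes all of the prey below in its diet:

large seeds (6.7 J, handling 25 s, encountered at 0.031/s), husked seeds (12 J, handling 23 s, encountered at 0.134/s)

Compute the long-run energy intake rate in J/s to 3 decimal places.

R = Σλ_iE_i / (1 + Σλ_ih_i)
Numerator: 0.031×6.7 + 0.134×12 = 1.816
Denominator: 1 + 0.031×25 + 0.134×23 = 4.857
R = 1.816/4.857 = 0.3738 J/s

0.374 J/s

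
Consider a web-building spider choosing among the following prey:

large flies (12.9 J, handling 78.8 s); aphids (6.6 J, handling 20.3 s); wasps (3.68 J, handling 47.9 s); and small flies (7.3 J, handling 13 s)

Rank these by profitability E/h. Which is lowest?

Profitability E/h (J/s): large flies = 12.9/78.8 = 0.164, aphids = 6.6/20.3 = 0.325, wasps = 3.68/47.9 = 0.0768, small flies = 7.3/13 = 0.562.
Ranked: small flies > aphids > large flies > wasps.

wasps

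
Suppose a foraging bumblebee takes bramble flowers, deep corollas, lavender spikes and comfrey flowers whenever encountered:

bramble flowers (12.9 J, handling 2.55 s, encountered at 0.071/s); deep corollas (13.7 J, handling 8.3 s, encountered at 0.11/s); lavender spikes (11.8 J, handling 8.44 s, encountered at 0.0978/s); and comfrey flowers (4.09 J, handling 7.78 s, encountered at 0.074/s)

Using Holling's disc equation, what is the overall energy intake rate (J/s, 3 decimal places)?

Energy encountered per unit search time: 0.071×12.9 + 0.11×13.7 + 0.0978×11.8 + 0.074×4.09 = 3.88 J/s.
Handling time per unit search time: 0.071×2.55 + 0.11×8.3 + 0.0978×8.44 + 0.074×7.78 = 2.495.
Rate = 3.88/(1 + 2.495) = 1.11 J/s.

1.110 J/s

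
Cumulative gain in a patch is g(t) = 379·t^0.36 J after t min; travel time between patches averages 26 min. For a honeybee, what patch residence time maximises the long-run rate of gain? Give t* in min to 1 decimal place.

14.6 min

Optimal t* satisfies g'(t*) = g(t*)/(T + t*).
g'(t) = 0.36·379·t^-0.64. Setting 0.36·379·t^-0.64 = 379·t^0.36/(26+t) gives 0.36(26+t) = t, so 0.64·t = 0.36×26.
t* = 0.36×26/0.64 = 14.62 min.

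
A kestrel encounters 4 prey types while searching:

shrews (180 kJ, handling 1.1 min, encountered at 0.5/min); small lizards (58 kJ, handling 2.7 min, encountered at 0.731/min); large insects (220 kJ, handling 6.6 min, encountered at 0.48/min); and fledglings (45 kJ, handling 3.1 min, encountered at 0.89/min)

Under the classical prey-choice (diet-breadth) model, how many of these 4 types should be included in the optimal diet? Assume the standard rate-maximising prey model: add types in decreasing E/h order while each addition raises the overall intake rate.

1

Profitabilities (E/h, kJ/min): shrews 164, large insects 33.3, small lizards 21.5, fledglings 14.5. Add prey in this order while the next type's profitability exceeds the intake rate on those already taken.
Rate on top 1: 58.06. large insects: 33.3 < 58.06 → exclude; stop.
Optimal diet: shrews — 1 of 4 types.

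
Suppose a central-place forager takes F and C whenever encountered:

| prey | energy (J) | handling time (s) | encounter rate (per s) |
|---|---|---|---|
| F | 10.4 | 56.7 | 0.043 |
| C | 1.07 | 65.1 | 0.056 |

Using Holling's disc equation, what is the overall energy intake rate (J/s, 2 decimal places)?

0.07 J/s

R = Σλ_iE_i / (1 + Σλ_ih_i)
Numerator: 0.043×10.4 + 0.056×1.07 = 0.5071
Denominator: 1 + 0.043×56.7 + 0.056×65.1 = 7.084
R = 0.5071/7.084 = 0.07159 J/s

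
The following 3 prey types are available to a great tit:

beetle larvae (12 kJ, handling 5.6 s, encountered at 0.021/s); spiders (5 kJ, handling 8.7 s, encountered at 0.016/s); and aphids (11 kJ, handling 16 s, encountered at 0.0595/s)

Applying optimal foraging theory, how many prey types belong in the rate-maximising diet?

3

Profitabilities (E/h, kJ/s): beetle larvae 2.14, aphids 0.688, spiders 0.575. Add prey in this order while the next type's profitability exceeds the intake rate on those already taken.
Rate on top 1: 0.2255. aphids: 0.688 > 0.2255 → include.
Rate on top 2: 0.438. spiders: 0.575 > 0.438 → include.
Optimal diet: beetle larvae, aphids, spiders — 3 of 3 types.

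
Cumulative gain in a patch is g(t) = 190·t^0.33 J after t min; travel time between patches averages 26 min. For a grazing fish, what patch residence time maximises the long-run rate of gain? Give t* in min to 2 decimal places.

12.81 min

By the marginal value theorem, leave when the instantaneous gain rate g'(t) equals the habitat-wide average g(t)/(T + t).
g'(t) = 0.33·190·t^-0.67. Setting 0.33·190·t^-0.67 = 190·t^0.33/(26+t) gives 0.33(26+t) = t, so 0.67·t = 0.33×26.
t* = 0.33×26/0.67 = 12.81 min.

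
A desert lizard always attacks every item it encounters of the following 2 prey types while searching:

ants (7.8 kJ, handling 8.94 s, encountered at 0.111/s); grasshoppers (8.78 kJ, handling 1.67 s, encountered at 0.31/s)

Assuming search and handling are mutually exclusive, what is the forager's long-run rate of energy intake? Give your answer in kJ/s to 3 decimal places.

R = Σλ_iE_i / (1 + Σλ_ih_i)
Numerator: 0.111×7.8 + 0.31×8.78 = 3.588
Denominator: 1 + 0.111×8.94 + 0.31×1.67 = 2.51
R = 3.588/2.51 = 1.429 kJ/s

1.429 kJ/s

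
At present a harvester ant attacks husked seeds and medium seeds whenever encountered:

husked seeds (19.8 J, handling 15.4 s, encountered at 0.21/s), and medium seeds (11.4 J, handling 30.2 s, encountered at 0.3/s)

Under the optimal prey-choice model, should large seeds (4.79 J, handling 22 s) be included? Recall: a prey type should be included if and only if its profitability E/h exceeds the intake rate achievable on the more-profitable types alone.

No

Current rate: (0.21×19.8 + 0.3×11.4)/(1 + 0.21×15.4 + 0.3×30.2) = 0.57 J/s.
Profitability of large seeds: 4.79/22 = 0.2177 J/s.
0.2177 < 0.57, so adding large seeds would lower the average — exclude it.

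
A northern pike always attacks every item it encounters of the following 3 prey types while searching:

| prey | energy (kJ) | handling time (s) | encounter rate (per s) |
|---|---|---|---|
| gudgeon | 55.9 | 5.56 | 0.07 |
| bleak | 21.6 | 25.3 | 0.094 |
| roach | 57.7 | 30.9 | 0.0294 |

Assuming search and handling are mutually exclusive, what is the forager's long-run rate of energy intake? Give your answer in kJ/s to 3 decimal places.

1.634 kJ/s

R = (0.07×55.9 + 0.094×21.6 + 0.0294×57.7) / (1 + 0.07×5.56 + 0.094×25.3 + 0.0294×30.9) = 7.64/4.676 = 1.634 kJ/s.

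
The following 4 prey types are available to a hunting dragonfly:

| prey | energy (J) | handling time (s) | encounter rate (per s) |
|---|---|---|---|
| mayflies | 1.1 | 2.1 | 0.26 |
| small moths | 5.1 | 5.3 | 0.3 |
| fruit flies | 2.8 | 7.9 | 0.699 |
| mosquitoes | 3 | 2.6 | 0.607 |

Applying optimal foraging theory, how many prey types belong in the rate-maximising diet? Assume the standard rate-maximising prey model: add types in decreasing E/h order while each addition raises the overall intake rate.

2

E/h in descending order: mosquitoes 1.15, small moths 0.962, mayflies 0.524, fruit flies 0.354 J/s. The optimal diet is the largest prefix of this list for which every included type satisfies E_i/h_i > R on the types above it.
Rate on top 1: 0.7063. small moths: 0.962 > 0.7063 → include.
Rate on top 2: 0.8039. mayflies: 0.524 < 0.8039 → exclude; stop.
Optimal diet: mosquitoes, small moths — 2 of 4 types.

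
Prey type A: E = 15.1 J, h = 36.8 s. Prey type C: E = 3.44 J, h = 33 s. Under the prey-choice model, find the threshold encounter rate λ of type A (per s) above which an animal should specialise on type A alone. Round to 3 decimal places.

0.009 per s

Drop type C once their profitability E₂/h₂ falls below the rate achievable on type A alone: E₂/h₂ = λE₁/(1 + λh₁).
Solve for λ: λE₁h₂ = E₂(1 + λh₁) → λ(E₁h₂ − E₂h₁) = E₂ → λ = E₂/(E₁h₂ − E₂h₁).
λ = 3.44/(15.1×33 − 3.44×36.8) = 3.44/371.7 = 0.009255 per s.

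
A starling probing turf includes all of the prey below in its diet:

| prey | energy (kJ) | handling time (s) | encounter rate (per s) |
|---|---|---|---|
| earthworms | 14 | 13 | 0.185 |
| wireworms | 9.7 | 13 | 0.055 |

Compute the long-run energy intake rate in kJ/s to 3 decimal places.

Energy encountered per unit search time: 0.185×14 + 0.055×9.7 = 3.123 kJ/s.
Handling time per unit search time: 0.185×13 + 0.055×13 = 3.12.
Rate = 3.123/(1 + 3.12) = 0.7581 kJ/s.

0.758 kJ/s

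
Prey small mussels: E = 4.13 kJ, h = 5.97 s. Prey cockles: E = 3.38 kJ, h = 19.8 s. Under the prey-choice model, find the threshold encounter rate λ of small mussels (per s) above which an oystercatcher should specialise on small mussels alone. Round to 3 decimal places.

0.055 per s

Drop cockles once their profitability E₂/h₂ falls below the rate achievable on small mussels alone: E₂/h₂ = λE₁/(1 + λh₁).
Solve for λ: λE₁h₂ = E₂(1 + λh₁) → λ(E₁h₂ − E₂h₁) = E₂ → λ = E₂/(E₁h₂ − E₂h₁).
λ = 3.38/(4.13×19.8 − 3.38×5.97) = 3.38/61.6 = 0.05487 per s.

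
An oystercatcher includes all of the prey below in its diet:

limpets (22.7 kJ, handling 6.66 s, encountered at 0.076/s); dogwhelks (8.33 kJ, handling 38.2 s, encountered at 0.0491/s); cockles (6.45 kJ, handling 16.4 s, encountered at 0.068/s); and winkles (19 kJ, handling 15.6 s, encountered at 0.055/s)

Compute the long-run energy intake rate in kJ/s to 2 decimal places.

0.68 kJ/s

Energy encountered per unit search time: 0.076×22.7 + 0.0491×8.33 + 0.068×6.45 + 0.055×19 = 3.618 kJ/s.
Handling time per unit search time: 0.076×6.66 + 0.0491×38.2 + 0.068×16.4 + 0.055×15.6 = 4.355.
Rate = 3.618/(1 + 4.355) = 0.6756 kJ/s.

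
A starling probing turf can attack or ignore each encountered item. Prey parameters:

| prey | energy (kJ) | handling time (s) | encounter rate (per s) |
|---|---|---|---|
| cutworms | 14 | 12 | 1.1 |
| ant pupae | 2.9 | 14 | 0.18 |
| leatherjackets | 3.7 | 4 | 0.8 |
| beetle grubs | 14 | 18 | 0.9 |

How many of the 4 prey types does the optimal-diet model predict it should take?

Rank by E/h (kJ/s): cutworms 1.17, leatherjackets 0.925, beetle grubs 0.778, ant pupae 0.207. Include each in turn until the next type's E/h falls below the running intake rate.
Rate on top 1: 1.085. leatherjackets: 0.925 < 1.085 → exclude; stop.
Optimal diet: cutworms — 1 of 4 types.

1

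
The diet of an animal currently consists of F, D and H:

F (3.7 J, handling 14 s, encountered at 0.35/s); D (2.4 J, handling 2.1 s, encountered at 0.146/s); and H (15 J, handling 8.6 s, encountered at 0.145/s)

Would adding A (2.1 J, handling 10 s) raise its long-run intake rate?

Current rate: (0.35×3.7 + 0.146×2.4 + 0.145×15)/(1 + 0.35×14 + 0.146×2.1 + 0.145×8.6) = 0.5126 J/s.
Profitability of A: 2.1/10 = 0.21 J/s.
0.21 < 0.5126, so adding A would lower the average — exclude it.

No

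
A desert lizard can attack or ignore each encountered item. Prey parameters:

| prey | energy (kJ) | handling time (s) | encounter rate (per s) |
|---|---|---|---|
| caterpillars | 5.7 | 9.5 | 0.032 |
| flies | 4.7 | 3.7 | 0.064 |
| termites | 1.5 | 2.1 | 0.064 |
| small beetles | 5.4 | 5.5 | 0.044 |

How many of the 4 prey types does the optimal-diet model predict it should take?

4

Rank by E/h (kJ/s): flies 1.27, small beetles 0.982, termites 0.714, caterpillars 0.6. Include each in turn until the next type's E/h falls below the running intake rate.
Rate on top 1: 0.2432. small beetles: 0.982 > 0.2432 → include.
Rate on top 2: 0.3641. termites: 0.714 > 0.3641 → include.
Rate on top 3: 0.3933. caterpillars: 0.6 > 0.3933 → include.
Optimal diet: flies, small beetles, termites, caterpillars — 4 of 4 types.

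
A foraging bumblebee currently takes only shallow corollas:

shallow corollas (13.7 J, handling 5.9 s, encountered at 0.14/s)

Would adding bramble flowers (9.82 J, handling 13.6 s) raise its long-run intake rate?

Current rate: (0.14×13.7)/(1 + 0.14×5.9) = 1.05 J/s.
bramble flowers: E/h = 9.82/13.6 = 0.7221 J/s.
Since 0.7221 < R, time spent handling bramble flowers is better spent searching.

No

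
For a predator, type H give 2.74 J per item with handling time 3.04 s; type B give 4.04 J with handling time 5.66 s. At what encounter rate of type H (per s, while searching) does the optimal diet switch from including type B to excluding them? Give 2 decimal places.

1.25 per s

At the threshold, the rate on type H alone equals the profitability of type B: λ·2.74/(1 + λ·3.04) = 4.04/5.66 = 0.7138.
Rearranging, λ(2.74 − 0.7138×3.04) = 0.7138, so λ = 0.7138/0.5701 = 1.252 per s.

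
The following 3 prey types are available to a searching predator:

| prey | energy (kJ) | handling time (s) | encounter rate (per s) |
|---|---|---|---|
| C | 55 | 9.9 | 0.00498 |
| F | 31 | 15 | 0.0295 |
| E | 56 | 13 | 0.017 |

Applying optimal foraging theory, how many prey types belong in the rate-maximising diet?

E/h in descending order: C 5.56, E 4.31, F 2.07 kJ/s. The optimal diet is the largest prefix of this list for which every included type satisfies E_i/h_i > R on the types above it.
Rate on top 1: 0.261. E: 4.31 > 0.261 → include.
Rate on top 2: 0.965. F: 2.07 > 0.965 → include.
Optimal diet: C, E, F — 3 of 3 types.

3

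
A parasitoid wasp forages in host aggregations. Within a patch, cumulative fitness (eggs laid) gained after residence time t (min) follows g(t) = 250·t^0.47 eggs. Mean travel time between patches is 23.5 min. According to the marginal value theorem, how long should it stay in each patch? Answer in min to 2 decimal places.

20.84 min

Optimal t* satisfies g'(t*) = g(t*)/(T + t*).
g'(t) = 0.47·250·t^-0.53. Setting 0.47·250·t^-0.53 = 250·t^0.47/(23.5+t) gives 0.47(23.5+t) = t, so 0.53·t = 0.47×23.5.
t* = 0.47×23.5/0.53 = 20.84 min.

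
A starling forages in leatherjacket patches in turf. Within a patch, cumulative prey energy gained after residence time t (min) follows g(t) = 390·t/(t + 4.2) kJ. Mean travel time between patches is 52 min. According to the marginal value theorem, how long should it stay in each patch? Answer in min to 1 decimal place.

14.8 min

By the marginal value theorem, leave when the instantaneous gain rate g'(t) equals the habitat-wide average g(t)/(T + t).
g'(t) = 390·4.2/(t + 4.2)². Setting 390·4.2/(t+4.2)² = 390t/[(t+4.2)(52+t)] gives 4.2(52+t) = t(t+4.2), so t² = 4.2×52 = 218.4.
t* = √218.4 = 14.78 min.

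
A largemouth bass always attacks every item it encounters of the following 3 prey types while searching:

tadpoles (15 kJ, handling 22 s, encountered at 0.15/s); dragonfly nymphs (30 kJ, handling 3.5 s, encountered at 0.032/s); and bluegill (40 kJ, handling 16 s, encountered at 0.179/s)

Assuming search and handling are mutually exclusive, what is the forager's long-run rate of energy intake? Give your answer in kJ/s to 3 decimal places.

Energy encountered per unit search time: 0.15×15 + 0.032×30 + 0.179×40 = 10.37 kJ/s.
Handling time per unit search time: 0.15×22 + 0.032×3.5 + 0.179×16 = 6.276.
Rate = 10.37/(1 + 6.276) = 1.425 kJ/s.

1.425 kJ/s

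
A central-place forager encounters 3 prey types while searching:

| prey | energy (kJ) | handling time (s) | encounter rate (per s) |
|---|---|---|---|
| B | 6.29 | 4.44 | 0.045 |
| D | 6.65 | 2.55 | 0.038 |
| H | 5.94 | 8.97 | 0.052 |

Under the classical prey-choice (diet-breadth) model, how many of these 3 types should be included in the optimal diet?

Profitabilities (E/h, kJ/s): D 2.61, B 1.42, H 0.662. Add prey in this order while the next type's profitability exceeds the intake rate on those already taken.
Rate on top 1: 0.2304. B: 1.42 > 0.2304 → include.
Rate on top 2: 0.4132. H: 0.662 > 0.4132 → include.
Optimal diet: D, B, H — 3 of 3 types.

3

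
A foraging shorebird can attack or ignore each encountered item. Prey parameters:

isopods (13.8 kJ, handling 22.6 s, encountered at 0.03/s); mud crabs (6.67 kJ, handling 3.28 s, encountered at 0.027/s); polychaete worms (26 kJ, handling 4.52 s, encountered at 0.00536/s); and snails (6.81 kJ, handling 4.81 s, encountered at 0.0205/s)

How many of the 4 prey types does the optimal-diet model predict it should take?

Profitabilities (E/h, kJ/s): polychaete worms 5.75, mud crabs 2.03, snails 1.42, isopods 0.611. Add prey in this order while the next type's profitability exceeds the intake rate on those already taken.
Rate on top 1: 0.1361. mud crabs: 2.03 > 0.1361 → include.
Rate on top 2: 0.2871. snails: 1.42 > 0.2871 → include.
Rate on top 3: 0.3789. isopods: 0.611 > 0.3789 → include.
Optimal diet: polychaete worms, mud crabs, snails, isopods — 4 of 4 types.

4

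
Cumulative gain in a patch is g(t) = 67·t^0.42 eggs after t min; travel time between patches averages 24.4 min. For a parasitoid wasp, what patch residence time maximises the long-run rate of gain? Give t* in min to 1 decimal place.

17.7 min

Optimal t* satisfies g'(t*) = g(t*)/(T + t*).
g'(t) = 0.42·67·t^-0.58. Setting 0.42·67·t^-0.58 = 67·t^0.42/(24.4+t) gives 0.42(24.4+t) = t, so 0.58·t = 0.42×24.4.
t* = 0.42×24.4/0.58 = 17.67 min.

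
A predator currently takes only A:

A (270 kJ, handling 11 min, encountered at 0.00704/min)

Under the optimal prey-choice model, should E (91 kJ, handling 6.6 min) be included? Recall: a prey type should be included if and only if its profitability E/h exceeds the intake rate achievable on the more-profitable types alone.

Yes

Intake rate on the current diet: R = (0.00704×270) / (1 + 0.00704×11) = 1.901/1.077 = 1.764 kJ/min.
Profitability of E: 91/6.6 = 13.79 kJ/min.
Since 13.79 > R, including E increases the long-run rate.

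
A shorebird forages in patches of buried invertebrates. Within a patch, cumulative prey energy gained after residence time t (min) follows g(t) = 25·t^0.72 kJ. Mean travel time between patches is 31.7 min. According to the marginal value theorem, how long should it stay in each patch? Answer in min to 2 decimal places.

By the marginal value theorem, leave when the instantaneous gain rate g'(t) equals the habitat-wide average g(t)/(T + t).
g'(t) = 0.72·25·t^-0.28. Setting 0.72·25·t^-0.28 = 25·t^0.72/(31.7+t) gives 0.72(31.7+t) = t, so 0.28·t = 0.72×31.7.
t* = 0.72×31.7/0.28 = 81.51 min.

81.51 min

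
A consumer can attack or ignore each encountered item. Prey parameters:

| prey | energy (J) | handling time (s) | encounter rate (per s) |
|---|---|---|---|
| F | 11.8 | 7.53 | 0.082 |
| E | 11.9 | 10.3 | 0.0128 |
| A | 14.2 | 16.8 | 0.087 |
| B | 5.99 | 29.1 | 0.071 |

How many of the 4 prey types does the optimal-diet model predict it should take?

Rank by E/h (J/s): F 1.57, E 1.16, A 0.845, B 0.206. Include each in turn until the next type's E/h falls below the running intake rate.
Rate on top 1: 0.5982. E: 1.16 > 0.5982 → include.
Rate on top 2: 0.6402. A: 0.845 > 0.6402 → include.
Rate on top 3: 0.7335. B: 0.206 < 0.7335 → exclude; stop.
Optimal diet: F, E, A — 3 of 4 types.

3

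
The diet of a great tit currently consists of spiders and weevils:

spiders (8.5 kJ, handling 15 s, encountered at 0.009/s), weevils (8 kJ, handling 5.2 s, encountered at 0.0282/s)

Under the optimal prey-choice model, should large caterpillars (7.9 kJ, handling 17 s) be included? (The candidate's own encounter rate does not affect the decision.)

Yes

Current rate: (0.009×8.5 + 0.0282×8)/(1 + 0.009×15 + 0.0282×5.2) = 0.2357 kJ/s.
Profitability of large caterpillars: 7.9/17 = 0.4647 kJ/s.
Since 0.4647 > R, including large caterpillars increases the long-run rate.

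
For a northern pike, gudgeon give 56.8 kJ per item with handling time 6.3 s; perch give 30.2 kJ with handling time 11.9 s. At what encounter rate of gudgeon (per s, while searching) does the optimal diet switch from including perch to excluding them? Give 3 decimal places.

At the threshold, the rate on gudgeon alone equals the profitability of perch: λ·56.8/(1 + λ·6.3) = 30.2/11.9 = 2.538.
Rearranging, λ(56.8 − 2.538×6.3) = 2.538, so λ = 2.538/40.81 = 0.06218 per s.

0.062 per s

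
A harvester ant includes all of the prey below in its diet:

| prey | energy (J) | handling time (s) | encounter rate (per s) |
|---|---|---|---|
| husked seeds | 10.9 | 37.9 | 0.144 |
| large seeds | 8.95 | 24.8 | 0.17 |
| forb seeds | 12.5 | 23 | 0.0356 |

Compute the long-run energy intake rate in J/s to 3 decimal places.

R = Σλ_iE_i / (1 + Σλ_ih_i)
Numerator: 0.144×10.9 + 0.17×8.95 + 0.0356×12.5 = 3.536
Denominator: 1 + 0.144×37.9 + 0.17×24.8 + 0.0356×23 = 11.49
R = 3.536/11.49 = 0.3077 J/s

0.308 J/s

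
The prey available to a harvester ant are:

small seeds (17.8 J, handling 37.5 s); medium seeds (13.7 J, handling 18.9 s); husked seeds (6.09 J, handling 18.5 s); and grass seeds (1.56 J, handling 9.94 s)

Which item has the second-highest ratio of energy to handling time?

small seeds

Profitability E/h (J/s): small seeds = 17.8/37.5 = 0.475, medium seeds = 13.7/18.9 = 0.725, husked seeds = 6.09/18.5 = 0.329, grass seeds = 1.56/9.94 = 0.157.
Ranked: medium seeds > small seeds > husked seeds > grass seeds.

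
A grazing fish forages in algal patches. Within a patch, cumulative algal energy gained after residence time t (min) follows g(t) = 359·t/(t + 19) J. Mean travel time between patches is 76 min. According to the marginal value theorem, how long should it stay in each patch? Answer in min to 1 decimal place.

By the marginal value theorem, leave when the instantaneous gain rate g'(t) equals the habitat-wide average g(t)/(T + t).
g'(t) = 359·19/(t + 19)². Setting 359·19/(t+19)² = 359t/[(t+19)(76+t)] gives 19(76+t) = t(t+19), so t² = 19×76 = 1444.
t* = √1444 = 38 min.

38.0 min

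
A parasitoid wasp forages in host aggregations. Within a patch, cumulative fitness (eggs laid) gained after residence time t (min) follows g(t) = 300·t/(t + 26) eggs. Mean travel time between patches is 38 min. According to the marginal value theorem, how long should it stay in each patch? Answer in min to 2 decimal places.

Maximise g(t)/(T+t): set derivative to zero → g'(t)(T+t) = g(t).
g'(t) = 300·26/(t + 26)². Setting 300·26/(t+26)² = 300t/[(t+26)(38+t)] gives 26(38+t) = t(t+26), so t² = 26×38 = 988.
t* = √988 = 31.43 min.

31.43 min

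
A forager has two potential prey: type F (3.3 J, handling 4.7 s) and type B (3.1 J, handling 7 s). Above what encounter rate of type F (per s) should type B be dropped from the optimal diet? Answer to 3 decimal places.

Drop type B once their profitability E₂/h₂ falls below the rate achievable on type F alone: E₂/h₂ = λE₁/(1 + λh₁).
Solve for λ: λE₁h₂ = E₂(1 + λh₁) → λ(E₁h₂ − E₂h₁) = E₂ → λ = E₂/(E₁h₂ − E₂h₁).
λ = 3.1/(3.3×7 − 3.1×4.7) = 3.1/8.53 = 0.3634 per s.

0.363 per s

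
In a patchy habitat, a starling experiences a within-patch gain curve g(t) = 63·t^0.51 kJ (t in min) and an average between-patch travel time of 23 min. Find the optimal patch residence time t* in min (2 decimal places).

Optimal t* satisfies g'(t*) = g(t*)/(T + t*).
g'(t) = 0.51·63·t^-0.49. Setting 0.51·63·t^-0.49 = 63·t^0.51/(23+t) gives 0.51(23+t) = t, so 0.49·t = 0.51×23.
t* = 0.51×23/0.49 = 23.94 min.

23.94 min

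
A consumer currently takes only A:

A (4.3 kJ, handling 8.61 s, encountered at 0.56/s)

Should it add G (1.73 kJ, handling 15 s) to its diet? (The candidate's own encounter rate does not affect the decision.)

No

Current rate: (0.56×4.3)/(1 + 0.56×8.61) = 0.4136 kJ/s.
Profitability of G: 1.73/15 = 0.1153 kJ/s.
0.1153 < 0.4136, so adding G would lower the average — exclude it.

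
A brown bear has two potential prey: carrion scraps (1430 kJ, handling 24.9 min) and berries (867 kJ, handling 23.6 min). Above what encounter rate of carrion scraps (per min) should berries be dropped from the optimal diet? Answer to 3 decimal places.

0.071 per min

At the threshold, the rate on carrion scraps alone equals the profitability of berries: λ·1430/(1 + λ·24.9) = 867/23.6 = 36.74.
Rearranging, λ(1430 − 36.74×24.9) = 36.74, so λ = 36.74/515.2 = 0.0713 per min.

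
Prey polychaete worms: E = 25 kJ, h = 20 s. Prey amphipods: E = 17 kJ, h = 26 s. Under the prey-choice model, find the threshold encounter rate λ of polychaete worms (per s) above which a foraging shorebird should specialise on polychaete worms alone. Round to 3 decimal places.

Drop amphipods once their profitability E₂/h₂ falls below the rate achievable on polychaete worms alone: E₂/h₂ = λE₁/(1 + λh₁).
Solve for λ: λE₁h₂ = E₂(1 + λh₁) → λ(E₁h₂ − E₂h₁) = E₂ → λ = E₂/(E₁h₂ − E₂h₁).
λ = 17/(25×26 − 17×20) = 17/310 = 0.05484 per s.

0.055 per s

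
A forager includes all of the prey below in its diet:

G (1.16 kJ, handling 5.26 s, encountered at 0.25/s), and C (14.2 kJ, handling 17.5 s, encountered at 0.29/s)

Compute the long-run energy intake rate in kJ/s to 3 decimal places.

Energy encountered per unit search time: 0.25×1.16 + 0.29×14.2 = 4.408 kJ/s.
Handling time per unit search time: 0.25×5.26 + 0.29×17.5 = 6.39.
Rate = 4.408/(1 + 6.39) = 0.5965 kJ/s.

0.596 kJ/s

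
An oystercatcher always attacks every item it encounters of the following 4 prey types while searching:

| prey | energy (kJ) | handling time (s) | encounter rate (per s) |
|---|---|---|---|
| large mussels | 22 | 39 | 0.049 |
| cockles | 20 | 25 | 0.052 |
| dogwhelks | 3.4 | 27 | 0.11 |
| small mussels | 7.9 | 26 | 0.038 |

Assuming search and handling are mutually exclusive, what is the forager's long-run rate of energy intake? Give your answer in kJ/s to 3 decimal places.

R = (0.049×22 + 0.052×20 + 0.11×3.4 + 0.038×7.9) / (1 + 0.049×39 + 0.052×25 + 0.11×27 + 0.038×26) = 2.792/8.169 = 0.3418 kJ/s.

0.342 kJ/s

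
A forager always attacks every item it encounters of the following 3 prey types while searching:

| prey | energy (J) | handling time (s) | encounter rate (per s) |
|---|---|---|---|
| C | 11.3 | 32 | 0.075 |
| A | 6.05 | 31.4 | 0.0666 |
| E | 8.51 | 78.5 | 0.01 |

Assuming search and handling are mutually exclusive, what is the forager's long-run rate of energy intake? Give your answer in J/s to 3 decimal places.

0.213 J/s

R = (0.075×11.3 + 0.0666×6.05 + 0.01×8.51) / (1 + 0.075×32 + 0.0666×31.4 + 0.01×78.5) = 1.336/6.276 = 0.2128 J/s.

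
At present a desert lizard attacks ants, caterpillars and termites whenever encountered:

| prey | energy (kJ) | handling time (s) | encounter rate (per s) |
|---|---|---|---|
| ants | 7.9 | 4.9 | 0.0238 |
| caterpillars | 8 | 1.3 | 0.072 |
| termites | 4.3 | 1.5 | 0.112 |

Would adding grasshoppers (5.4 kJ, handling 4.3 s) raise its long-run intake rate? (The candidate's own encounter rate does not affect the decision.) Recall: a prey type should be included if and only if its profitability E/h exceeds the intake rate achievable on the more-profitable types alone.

Current rate: (0.0238×7.9 + 0.072×8 + 0.112×4.3)/(1 + 0.0238×4.9 + 0.072×1.3 + 0.112×1.5) = 0.9038 kJ/s.
grasshoppers: E/h = 5.4/4.3 = 1.256 kJ/s.
Since 1.256 > R, including grasshoppers increases the long-run rate.

Yes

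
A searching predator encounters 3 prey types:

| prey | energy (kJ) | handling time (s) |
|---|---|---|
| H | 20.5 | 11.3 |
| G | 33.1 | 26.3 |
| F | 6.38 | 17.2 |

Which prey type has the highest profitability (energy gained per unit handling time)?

Profitability E/h (kJ/s): H = 20.5/11.3 = 1.81, G = 33.1/26.3 = 1.26, F = 6.38/17.2 = 0.371.
Ranked: H > G > F.

H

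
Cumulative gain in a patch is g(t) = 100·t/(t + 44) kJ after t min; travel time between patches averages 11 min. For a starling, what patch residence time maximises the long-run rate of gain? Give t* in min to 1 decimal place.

By the marginal value theorem, leave when the instantaneous gain rate g'(t) equals the habitat-wide average g(t)/(T + t).
g'(t) = 100·44/(t + 44)². Setting 100·44/(t+44)² = 100t/[(t+44)(11+t)] gives 44(11+t) = t(t+44), so t² = 44×11 = 484.
t* = √484 = 22 min.

22.0 min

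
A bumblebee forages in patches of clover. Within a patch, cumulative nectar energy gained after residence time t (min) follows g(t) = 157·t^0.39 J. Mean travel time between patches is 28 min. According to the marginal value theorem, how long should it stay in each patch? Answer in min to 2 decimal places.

17.90 min

Optimal t* satisfies g'(t*) = g(t*)/(T + t*).
g'(t) = 0.39·157·t^-0.61. Setting 0.39·157·t^-0.61 = 157·t^0.39/(28+t) gives 0.39(28+t) = t, so 0.61·t = 0.39×28.
t* = 0.39×28/0.61 = 17.9 min.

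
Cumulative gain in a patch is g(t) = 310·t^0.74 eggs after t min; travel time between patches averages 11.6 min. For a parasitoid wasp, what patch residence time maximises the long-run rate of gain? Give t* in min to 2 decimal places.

33.02 min

By the marginal value theorem, leave when the instantaneous gain rate g'(t) equals the habitat-wide average g(t)/(T + t).
g'(t) = 0.74·310·t^-0.26. Setting 0.74·310·t^-0.26 = 310·t^0.74/(11.6+t) gives 0.74(11.6+t) = t, so 0.26·t = 0.74×11.6.
t* = 0.74×11.6/0.26 = 33.02 min.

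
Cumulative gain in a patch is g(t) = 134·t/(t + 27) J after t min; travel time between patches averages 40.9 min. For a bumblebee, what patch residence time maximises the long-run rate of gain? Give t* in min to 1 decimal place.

By the marginal value theorem, leave when the instantaneous gain rate g'(t) equals the habitat-wide average g(t)/(T + t).
g'(t) = 134·27/(t + 27)². Setting 134·27/(t+27)² = 134t/[(t+27)(40.9+t)] gives 27(40.9+t) = t(t+27), so t² = 27×40.9 = 1104.
t* = √1104 = 33.23 min.

33.2 min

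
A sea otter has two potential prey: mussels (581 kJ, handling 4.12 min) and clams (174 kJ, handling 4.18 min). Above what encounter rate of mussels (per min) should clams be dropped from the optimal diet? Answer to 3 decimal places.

0.102 per min

Drop clams once their profitability E₂/h₂ falls below the rate achievable on mussels alone: E₂/h₂ = λE₁/(1 + λh₁).
Solve for λ: λE₁h₂ = E₂(1 + λh₁) → λ(E₁h₂ − E₂h₁) = E₂ → λ = E₂/(E₁h₂ − E₂h₁).
λ = 174/(581×4.18 − 174×4.12) = 174/1712 = 0.1017 per min.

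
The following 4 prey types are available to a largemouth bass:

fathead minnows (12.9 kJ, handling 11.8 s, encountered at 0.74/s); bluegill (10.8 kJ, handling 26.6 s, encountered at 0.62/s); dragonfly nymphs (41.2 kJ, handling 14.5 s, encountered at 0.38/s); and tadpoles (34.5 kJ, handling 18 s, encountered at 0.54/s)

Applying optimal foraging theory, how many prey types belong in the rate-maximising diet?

E/h in descending order: dragonfly nymphs 2.84, tadpoles 1.92, fathead minnows 1.09, bluegill 0.406 kJ/s. The optimal diet is the largest prefix of this list for which every included type satisfies E_i/h_i > R on the types above it.
Rate on top 1: 2.405. tadpoles: 1.92 < 2.405 → exclude; stop.
Optimal diet: dragonfly nymphs — 1 of 4 types.

1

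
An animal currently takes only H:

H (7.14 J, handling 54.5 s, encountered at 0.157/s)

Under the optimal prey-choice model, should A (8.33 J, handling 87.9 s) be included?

On H alone, R = ΣλE/(1+Σλh) = 1.121/9.556 = 0.1173 J/s.
A: E/h = 8.33/87.9 = 0.09477 J/s.
0.09477 < 0.1173, so adding A would lower the average — exclude it.

No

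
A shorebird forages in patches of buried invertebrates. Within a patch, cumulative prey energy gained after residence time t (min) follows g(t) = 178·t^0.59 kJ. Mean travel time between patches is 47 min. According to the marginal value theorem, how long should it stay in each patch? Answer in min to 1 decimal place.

Optimal t* satisfies g'(t*) = g(t*)/(T + t*).
g'(t) = 0.59·178·t^-0.41. Setting 0.59·178·t^-0.41 = 178·t^0.59/(47+t) gives 0.59(47+t) = t, so 0.41·t = 0.59×47.
t* = 0.59×47/0.41 = 67.63 min.

67.6 min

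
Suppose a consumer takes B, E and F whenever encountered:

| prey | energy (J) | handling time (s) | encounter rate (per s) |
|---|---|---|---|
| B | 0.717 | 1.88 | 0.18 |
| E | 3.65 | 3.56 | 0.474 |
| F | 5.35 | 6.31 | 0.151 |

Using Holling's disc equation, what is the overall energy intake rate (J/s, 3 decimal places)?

R = (0.18×0.717 + 0.474×3.65 + 0.151×5.35) / (1 + 0.18×1.88 + 0.474×3.56 + 0.151×6.31) = 2.667/3.979 = 0.6703 J/s.

0.670 J/s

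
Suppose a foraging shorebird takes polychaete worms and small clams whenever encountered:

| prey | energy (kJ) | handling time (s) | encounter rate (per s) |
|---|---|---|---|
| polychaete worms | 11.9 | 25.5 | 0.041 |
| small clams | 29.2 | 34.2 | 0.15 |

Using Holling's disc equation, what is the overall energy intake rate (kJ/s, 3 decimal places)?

R = Σλ_iE_i / (1 + Σλ_ih_i)
Numerator: 0.041×11.9 + 0.15×29.2 = 4.868
Denominator: 1 + 0.041×25.5 + 0.15×34.2 = 7.175
R = 4.868/7.175 = 0.6784 kJ/s

0.678 kJ/s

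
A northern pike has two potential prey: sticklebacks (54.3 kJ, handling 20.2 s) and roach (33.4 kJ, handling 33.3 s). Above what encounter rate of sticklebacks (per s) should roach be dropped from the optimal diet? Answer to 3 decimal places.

Drop roach once their profitability E₂/h₂ falls below the rate achievable on sticklebacks alone: E₂/h₂ = λE₁/(1 + λh₁).
Solve for λ: λE₁h₂ = E₂(1 + λh₁) → λ(E₁h₂ − E₂h₁) = E₂ → λ = E₂/(E₁h₂ − E₂h₁).
λ = 33.4/(54.3×33.3 − 33.4×20.2) = 33.4/1134 = 0.02947 per s.

0.029 per s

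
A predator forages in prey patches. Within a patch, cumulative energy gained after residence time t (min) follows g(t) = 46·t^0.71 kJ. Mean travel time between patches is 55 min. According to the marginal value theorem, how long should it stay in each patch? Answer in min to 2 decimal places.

Optimal t* satisfies g'(t*) = g(t*)/(T + t*).
g'(t) = 0.71·46·t^-0.29. Setting 0.71·46·t^-0.29 = 46·t^0.71/(55+t) gives 0.71(55+t) = t, so 0.29·t = 0.71×55.
t* = 0.71×55/0.29 = 134.7 min.

134.66 min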